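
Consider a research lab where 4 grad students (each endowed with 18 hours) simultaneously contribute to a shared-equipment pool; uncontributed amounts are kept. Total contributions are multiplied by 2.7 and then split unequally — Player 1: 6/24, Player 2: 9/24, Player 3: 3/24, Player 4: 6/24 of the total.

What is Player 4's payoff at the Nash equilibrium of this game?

For player j, contributing a unit is worthwhile iff 2.7 × (j's share) ≥ 1, i.e. iff j's share is at least 0.3704.
The only share above 0.3704 is Player 2's 9/24, contributing 18; the remaining 3 contribute 0. Total contributed: 18.
Player 4 keeps 18 and receives 2.7 × 18 × 6/24 = 12.15 from the shared-equipment pool, for a payoff of 30.15.

30.15 hours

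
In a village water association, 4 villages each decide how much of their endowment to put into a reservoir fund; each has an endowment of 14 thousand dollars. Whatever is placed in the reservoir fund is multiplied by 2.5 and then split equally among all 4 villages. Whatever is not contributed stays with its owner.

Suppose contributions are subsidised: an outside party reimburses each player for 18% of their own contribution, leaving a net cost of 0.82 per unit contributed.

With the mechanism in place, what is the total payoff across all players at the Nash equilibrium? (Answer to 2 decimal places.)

With the mechanism, a contributed unit returns (2.5/4) / 0.82 = 0.7622 per unit of net cost — still below 1 — so contributing 0 remains dominant for every player.
At the Nash equilibrium no one contributes; group total payoff = 4 × 14 = 56.

56.00 thousand dollars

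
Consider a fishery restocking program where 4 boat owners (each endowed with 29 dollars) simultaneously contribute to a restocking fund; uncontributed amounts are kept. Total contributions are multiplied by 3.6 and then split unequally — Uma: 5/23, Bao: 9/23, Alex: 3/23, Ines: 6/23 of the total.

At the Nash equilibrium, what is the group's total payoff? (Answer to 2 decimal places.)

For player j, contributing a unit is worthwhile iff 3.6 × (j's share) ≥ 1, i.e. iff j's share is at least 0.2778.
Only Bao (9/23) clears that bar, contributing 29; the remaining 3 contribute 0. Total contributed: 29.
The restocking fund pays out 3.6 × 29 = 104.40 in total (split across the unequal shares, but the aggregate is all that matters for the group sum).
The 3 free-riders keep 29 each, adding 87. Group total = 87 + 104.40 = 191.40.

191.40 dollars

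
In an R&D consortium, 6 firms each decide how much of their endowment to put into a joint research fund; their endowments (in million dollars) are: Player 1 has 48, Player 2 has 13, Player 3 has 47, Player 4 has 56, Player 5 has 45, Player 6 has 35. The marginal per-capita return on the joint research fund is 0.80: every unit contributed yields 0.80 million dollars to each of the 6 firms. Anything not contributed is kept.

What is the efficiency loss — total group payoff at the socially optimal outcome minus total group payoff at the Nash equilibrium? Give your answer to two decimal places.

The private return per contributed unit is 0.80 < 1 for everyone, so the Nash equilibrium is zero contribution and the group total is Σ E_j = 48 + 13 + 47 + 56 + 45 + 35 = 244.
Each contributed unit returns 4.800 to the group, so the social optimum is full contribution by everyone: group total = 4.800 × 244 = 1171.20.
Efficiency loss = (4.800 − 1) × 244 = 927.20.

927.20 million dollars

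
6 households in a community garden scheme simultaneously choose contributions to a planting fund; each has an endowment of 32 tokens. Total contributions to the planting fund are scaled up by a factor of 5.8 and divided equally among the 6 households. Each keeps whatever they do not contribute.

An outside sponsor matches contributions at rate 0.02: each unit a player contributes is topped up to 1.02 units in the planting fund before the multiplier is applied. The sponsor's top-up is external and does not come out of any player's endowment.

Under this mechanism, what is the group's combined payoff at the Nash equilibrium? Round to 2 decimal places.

With the mechanism, a contributed unit returns 5.8 × 1.02 / 6 = 0.9860 per unit of net cost — still below 1 — so contributing 0 remains dominant for every player.
At the Nash equilibrium no one contributes; group total payoff = 6 × 32 = 192.

192.00 tokens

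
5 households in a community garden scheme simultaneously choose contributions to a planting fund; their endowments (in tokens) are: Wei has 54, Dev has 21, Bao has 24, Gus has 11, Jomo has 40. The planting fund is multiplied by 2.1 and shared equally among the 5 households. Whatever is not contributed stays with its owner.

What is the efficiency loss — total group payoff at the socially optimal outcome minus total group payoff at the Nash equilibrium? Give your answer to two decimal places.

The private return per contributed unit is 2.1/5 = 0.4200 < 1 for every player regardless of endowment, so the Nash equilibrium is zero contribution and the group total is Σ E_j = 54 + 21 + 24 + 11 + 40 = 150.
Each contributed unit returns 2.100 to the group, so the social optimum is full contribution by everyone: group total = 2.100 × 150 = 315.00.
Efficiency loss = (2.100 − 1) × 150 = 165.00.

165.00 tokens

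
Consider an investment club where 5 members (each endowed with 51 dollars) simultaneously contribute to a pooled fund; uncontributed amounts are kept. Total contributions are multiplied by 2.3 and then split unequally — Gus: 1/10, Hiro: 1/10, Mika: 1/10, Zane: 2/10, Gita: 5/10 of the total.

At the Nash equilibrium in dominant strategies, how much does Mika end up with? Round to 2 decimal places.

62.73 dollars

For player j, contributing a unit is worthwhile iff 2.3 × (j's share) ≥ 1, i.e. iff j's share is at least 0.4348.
The only share above 0.4348 is Gita's 5/10, contributing 51; the remaining 4 contribute 0. Total contributed: 51.
Mika keeps 51 and receives 2.3 × 51 × 1/10 = 11.73 from the pooled fund, for a payoff of 62.73.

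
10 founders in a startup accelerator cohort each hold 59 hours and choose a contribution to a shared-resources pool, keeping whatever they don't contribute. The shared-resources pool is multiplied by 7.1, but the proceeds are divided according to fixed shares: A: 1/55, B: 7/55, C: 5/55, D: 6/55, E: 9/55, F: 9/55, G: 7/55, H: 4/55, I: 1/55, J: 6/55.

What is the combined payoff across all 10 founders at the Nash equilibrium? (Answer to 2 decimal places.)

A player with share s gets back 7.1·s per unit contributed, so full contribution is dominant for anyone with s > 1/7.1 = 0.1408 and zero contribution is dominant for anyone below.
The shares above 0.1408 belong to E and F, contributing 59 each; the remaining 8 contribute 0. Total contributed: 118.
The shared-resources pool pays out 7.1 × 118 = 837.80 in total (split across the unequal shares, but the aggregate is all that matters for the group sum).
The 8 free-riders keep 59 each, adding 472. Group total = 472 + 837.80 = 1309.80.

1309.80 hours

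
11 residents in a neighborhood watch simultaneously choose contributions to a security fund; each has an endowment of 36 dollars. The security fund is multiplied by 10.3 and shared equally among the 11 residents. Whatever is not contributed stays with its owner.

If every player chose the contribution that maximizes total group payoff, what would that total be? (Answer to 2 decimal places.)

Each contributed unit returns 10.300 to the group as a whole (0.9364 to each of 11 players), which exceeds 1, so the social optimum is full contribution: group total = 10.300 × 396 = 4078.80.

4078.80 dollars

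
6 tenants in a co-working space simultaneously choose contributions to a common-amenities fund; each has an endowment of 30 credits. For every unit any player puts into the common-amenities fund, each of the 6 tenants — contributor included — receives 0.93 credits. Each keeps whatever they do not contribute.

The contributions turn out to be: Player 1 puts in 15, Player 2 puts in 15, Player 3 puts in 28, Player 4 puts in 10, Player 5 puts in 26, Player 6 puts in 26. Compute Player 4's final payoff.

Total contributed: 15 + 15 + 28 + 10 + 26 + 26 = 120.
Each receives 0.93 × 120 = 111.60 from the common-amenities fund.
Player 4 keeps 30 − 10 = 20, so Player 4's payoff is 20 + 111.60 = 131.60.

131.60 credits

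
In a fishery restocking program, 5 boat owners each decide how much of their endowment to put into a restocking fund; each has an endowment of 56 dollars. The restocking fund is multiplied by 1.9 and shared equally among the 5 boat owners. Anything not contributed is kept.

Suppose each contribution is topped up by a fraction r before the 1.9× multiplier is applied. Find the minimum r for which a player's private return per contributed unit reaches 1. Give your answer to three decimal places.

With matching at rate r, one contributed unit becomes (1 + r) in the restocking fund and returns 1.9 × (1 + r) / 5 to the contributor.
Setting this equal to 1: 1 + r = 5/1.9 = 2.6316.
So the minimum matching rate is r = 2.6316 − 1 = 1.632.

1.632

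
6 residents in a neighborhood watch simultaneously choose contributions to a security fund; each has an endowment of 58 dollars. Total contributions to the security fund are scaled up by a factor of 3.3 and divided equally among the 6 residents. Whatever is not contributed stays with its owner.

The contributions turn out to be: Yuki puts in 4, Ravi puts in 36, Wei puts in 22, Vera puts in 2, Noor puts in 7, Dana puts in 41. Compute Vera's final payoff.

Total contributed: 4 + 36 + 22 + 2 + 7 + 41 = 112.
Each receives 3.3 × 112 / 6 = 61.60 from the security fund.
Vera keeps 58 − 2 = 56, so Vera's payoff is 56 + 61.60 = 117.60.

117.60 dollars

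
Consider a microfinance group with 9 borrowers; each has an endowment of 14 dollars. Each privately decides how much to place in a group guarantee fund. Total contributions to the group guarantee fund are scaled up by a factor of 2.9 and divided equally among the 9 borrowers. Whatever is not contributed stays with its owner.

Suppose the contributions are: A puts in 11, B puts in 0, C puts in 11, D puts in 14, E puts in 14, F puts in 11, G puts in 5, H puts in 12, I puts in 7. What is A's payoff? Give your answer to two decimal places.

30.39 dollars

Total contributed: 11 + 0 + 11 + 14 + 14 + 11 + 5 + 12 + 7 = 85.
Each receives 2.9 × 85 / 9 = 27.39 from the group guarantee fund.
A keeps 14 − 11 = 3, so A's payoff is 3 + 27.39 = 30.39.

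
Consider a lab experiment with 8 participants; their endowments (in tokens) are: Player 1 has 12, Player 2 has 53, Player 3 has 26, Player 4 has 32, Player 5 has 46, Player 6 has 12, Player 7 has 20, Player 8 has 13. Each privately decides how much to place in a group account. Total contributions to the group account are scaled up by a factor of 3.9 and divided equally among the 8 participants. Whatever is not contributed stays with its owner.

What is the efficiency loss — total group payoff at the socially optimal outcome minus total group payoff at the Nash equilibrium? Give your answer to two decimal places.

620.60 tokens

The private return per contributed unit is 3.9/8 = 0.4875 < 1 for every player regardless of endowment, so the Nash equilibrium is zero contribution and the group total is Σ E_j = 12 + 53 + 26 + 32 + 46 + 12 + 20 + 13 = 214.
Each contributed unit returns 3.900 to the group, so the social optimum is full contribution by everyone: group total = 3.900 × 214 = 834.60.
Efficiency loss = (3.900 − 1) × 214 = 620.60.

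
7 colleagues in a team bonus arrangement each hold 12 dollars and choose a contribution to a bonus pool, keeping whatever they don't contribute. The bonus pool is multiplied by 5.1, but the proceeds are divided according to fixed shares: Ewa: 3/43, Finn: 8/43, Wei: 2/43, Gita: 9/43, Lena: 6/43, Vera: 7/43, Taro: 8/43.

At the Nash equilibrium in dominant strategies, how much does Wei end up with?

Player j's private return per contributed unit is 5.1 × (j's share). Contributing is weakly dominant for j when that share is at least 1/5.1 = 0.1961, and contributing 0 is dominant otherwise.
Gita alone (share 9/43) is above the threshold, contributing 12; the remaining 6 contribute 0. Total contributed: 12.
Wei keeps 12 and receives 5.1 × 12 × 2/43 = 2.85 from the bonus pool, for a payoff of 14.85.

14.85 dollars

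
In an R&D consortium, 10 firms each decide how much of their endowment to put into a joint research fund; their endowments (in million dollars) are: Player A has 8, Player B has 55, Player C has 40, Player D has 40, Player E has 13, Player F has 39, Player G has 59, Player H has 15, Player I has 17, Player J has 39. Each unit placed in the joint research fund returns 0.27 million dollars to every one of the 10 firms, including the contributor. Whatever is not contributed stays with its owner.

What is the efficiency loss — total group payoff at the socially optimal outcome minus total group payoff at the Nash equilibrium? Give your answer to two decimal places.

The private return per contributed unit is 0.27 < 1 for everyone, so the Nash equilibrium is zero contribution and the group total is Σ E_j = 8 + 55 + 40 + 40 + 13 + 39 + 59 + 15 + 17 + 39 = 325.
Each contributed unit returns 2.700 to the group, so the social optimum is full contribution by everyone: group total = 2.700 × 325 = 877.50.
Efficiency loss = (2.700 − 1) × 325 = 552.50.

552.50 million dollars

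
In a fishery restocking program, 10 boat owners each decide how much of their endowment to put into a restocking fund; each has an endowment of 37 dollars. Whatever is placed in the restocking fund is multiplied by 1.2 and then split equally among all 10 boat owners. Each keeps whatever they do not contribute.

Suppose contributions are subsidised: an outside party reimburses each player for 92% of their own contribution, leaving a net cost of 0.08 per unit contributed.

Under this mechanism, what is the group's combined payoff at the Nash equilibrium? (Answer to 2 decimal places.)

Under the mechanism each unit contributed yields (1.2/10) / 0.08 = 1.5000 back to its contributor per unit of net cost, which exceeds 1, making full contribution the dominant choice for everyone.
So the Nash equilibrium is full contribution by all 10; the group earns 10 × (37 × 0.92 + 1.2 × 37) = 784.40.

784.40 dollars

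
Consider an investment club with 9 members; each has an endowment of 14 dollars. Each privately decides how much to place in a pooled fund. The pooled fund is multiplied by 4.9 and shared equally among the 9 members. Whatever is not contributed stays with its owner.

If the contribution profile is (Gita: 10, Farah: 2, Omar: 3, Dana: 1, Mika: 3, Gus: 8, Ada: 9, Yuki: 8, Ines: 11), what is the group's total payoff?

340.50 dollars

Total contributed: 10 + 2 + 3 + 1 + 3 + 8 + 9 + 8 + 11 = 55; total kept: 9 × 14 − 55 = 71.
The pooled fund pays out 4.9 × 55 = 269.50 in aggregate.
Group total = 71 + 269.50 = 340.50.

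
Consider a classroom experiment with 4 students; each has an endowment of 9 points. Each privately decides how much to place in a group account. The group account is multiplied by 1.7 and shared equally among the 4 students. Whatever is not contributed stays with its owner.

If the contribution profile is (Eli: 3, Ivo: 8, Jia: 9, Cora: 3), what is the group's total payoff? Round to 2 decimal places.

Total contributed: 3 + 8 + 9 + 3 = 23; total kept: 4 × 9 − 23 = 13.
The group account pays out 1.7 × 23 = 39.10 in aggregate.
Group total = 13 + 39.10 = 52.10.

52.10 points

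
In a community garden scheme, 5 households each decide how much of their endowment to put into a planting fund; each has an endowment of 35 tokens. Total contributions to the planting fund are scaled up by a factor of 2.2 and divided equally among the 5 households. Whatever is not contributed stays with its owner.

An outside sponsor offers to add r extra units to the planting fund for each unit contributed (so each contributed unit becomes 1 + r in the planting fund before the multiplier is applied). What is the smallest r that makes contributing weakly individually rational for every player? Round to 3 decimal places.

With matching at rate r, one contributed unit becomes (1 + r) in the planting fund and returns 2.2 × (1 + r) / 5 to the contributor.
Setting this equal to 1: 1 + r = 5/2.2 = 2.2727.
So the minimum matching rate is r = 2.2727 − 1 = 1.273.

1.273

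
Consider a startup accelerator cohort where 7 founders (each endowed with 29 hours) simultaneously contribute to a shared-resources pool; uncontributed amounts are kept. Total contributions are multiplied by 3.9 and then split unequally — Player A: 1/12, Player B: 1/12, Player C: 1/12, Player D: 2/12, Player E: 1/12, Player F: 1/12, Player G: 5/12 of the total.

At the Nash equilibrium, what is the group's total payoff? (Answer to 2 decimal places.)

287.10 hours

Player j's private return per contributed unit is 3.9 × (j's share). Contributing is weakly dominant for j when that share is at least 1/3.9 = 0.2564, and contributing 0 is dominant otherwise.
Player G alone (share 5/12) is above the threshold, contributing 29; the remaining 6 contribute 0. Total contributed: 29.
The shared-resources pool pays out 3.9 × 29 = 113.10 in total (split across the unequal shares, but the aggregate is all that matters for the group sum).
The 6 free-riders keep 29 each, adding 174. Group total = 174 + 113.10 = 287.10.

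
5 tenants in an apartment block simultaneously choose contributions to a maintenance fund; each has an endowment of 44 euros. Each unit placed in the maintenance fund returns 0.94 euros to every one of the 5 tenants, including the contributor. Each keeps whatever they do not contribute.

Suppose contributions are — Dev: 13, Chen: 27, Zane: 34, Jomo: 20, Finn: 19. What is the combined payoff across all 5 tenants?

638.10 euros

Total contributed: 13 + 27 + 34 + 20 + 19 = 113; total kept: 5 × 44 − 113 = 107.
The maintenance fund pays out 0.94 × 5 × 113 = 531.10 in aggregate.
Group total = 107 + 531.10 = 638.10.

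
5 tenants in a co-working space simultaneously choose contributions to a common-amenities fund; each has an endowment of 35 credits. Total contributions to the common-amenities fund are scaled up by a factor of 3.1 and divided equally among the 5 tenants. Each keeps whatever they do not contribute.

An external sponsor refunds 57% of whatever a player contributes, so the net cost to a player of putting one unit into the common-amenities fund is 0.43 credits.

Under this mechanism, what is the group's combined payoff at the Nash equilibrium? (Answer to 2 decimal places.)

Under the mechanism each unit contributed yields (3.1/5) / 0.43 = 1.4419 back to its contributor per unit of net cost, which exceeds 1, making full contribution the dominant choice for everyone.
At the Nash equilibrium everyone contributes 35. Group total payoff = 5 × (35 × 0.57 + 3.1 × 35) = 642.25.

642.25 credits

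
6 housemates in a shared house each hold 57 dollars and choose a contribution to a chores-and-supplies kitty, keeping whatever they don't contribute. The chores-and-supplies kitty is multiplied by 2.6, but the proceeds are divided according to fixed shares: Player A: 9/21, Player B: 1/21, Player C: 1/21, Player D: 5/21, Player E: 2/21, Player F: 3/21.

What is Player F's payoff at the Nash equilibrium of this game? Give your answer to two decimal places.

For player j, contributing a unit is worthwhile iff 2.6 × (j's share) ≥ 1, i.e. iff j's share is at least 0.3846.
Only Player A (9/21) clears that bar, contributing 57; the remaining 5 contribute 0. Total contributed: 57.
Player F keeps 57 and receives 2.6 × 57 × 3/21 = 21.17 from the chores-and-supplies kitty, for a payoff of 78.17.

78.17 dollars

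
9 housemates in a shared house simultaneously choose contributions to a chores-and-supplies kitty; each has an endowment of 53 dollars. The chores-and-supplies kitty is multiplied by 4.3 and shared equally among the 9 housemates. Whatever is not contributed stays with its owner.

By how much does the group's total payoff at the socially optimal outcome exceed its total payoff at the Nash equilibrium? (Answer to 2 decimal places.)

Each contributed unit returns 4.3/9 = 0.4778 to its contributor — below 1 — so contributing 0 is dominant for every player. At the Nash equilibrium everyone keeps their 53, and the group total is 9 × 53 = 477.
Each contributed unit returns 4.300 to the group as a whole (0.4778 to each of 9 players), which exceeds 1, so the social optimum is full contribution: group total = 4.300 × 477 = 2051.10.
Efficiency loss = 2051.10 − 477 = 1574.10.

1574.10 dollars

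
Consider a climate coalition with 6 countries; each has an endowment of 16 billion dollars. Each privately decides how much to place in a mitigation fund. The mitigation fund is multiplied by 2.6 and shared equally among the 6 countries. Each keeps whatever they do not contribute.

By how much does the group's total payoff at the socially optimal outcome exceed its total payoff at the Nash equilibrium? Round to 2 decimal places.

153.60 billion dollars

Each contributed unit returns 2.6/6 = 0.4333 to its contributor — below 1 — so contributing 0 is dominant for every player. At the Nash equilibrium everyone keeps their 16, and the group total is 6 × 16 = 96.
Each contributed unit returns 2.600 to the group as a whole (0.4333 to each of 6 players), which exceeds 1, so the social optimum is full contribution: group total = 2.600 × 96 = 249.60.
Efficiency loss = 249.60 − 96 = 153.60.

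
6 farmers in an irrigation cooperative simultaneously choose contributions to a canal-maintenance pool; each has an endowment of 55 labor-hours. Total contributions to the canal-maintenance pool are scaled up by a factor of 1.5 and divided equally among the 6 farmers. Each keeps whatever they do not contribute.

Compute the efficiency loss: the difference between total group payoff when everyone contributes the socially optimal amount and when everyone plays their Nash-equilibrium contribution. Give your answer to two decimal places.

165.00 labor-hours

Each contributed unit returns 1.5/6 = 0.2500 to its contributor — below 1 — so contributing 0 is dominant for every player. At the Nash equilibrium everyone keeps their 55, and the group total is 6 × 55 = 330.
Each contributed unit returns 1.500 to the group as a whole (0.2500 to each of 6 players), which exceeds 1, so the social optimum is full contribution: group total = 1.500 × 330 = 495.00.
Efficiency loss = 495.00 − 330 = 165.00.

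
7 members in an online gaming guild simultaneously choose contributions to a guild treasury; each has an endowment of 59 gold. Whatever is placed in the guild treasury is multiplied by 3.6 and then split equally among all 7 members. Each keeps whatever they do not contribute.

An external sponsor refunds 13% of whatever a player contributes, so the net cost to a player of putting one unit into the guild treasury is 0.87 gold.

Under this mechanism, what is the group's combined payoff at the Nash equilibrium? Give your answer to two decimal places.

413.00 gold

Even with the mechanism, each unit contributed returns only (3.6/7) / 0.87 = 0.5911 per unit of net cost, so contributing nothing is still dominant.
Everyone keeps their endowment and the group total is 7 × 59 = 413.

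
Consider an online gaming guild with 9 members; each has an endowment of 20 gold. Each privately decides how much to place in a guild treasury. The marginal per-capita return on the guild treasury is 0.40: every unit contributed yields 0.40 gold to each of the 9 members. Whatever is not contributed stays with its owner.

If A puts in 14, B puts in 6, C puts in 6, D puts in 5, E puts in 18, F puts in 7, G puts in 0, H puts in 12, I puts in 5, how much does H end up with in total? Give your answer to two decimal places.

37.20 gold

Total contributed: 14 + 6 + 6 + 5 + 18 + 7 + 0 + 12 + 5 = 73.
Each receives 0.40 × 73 = 29.20 from the guild treasury.
H keeps 20 − 12 = 8, so H's payoff is 8 + 29.20 = 37.20.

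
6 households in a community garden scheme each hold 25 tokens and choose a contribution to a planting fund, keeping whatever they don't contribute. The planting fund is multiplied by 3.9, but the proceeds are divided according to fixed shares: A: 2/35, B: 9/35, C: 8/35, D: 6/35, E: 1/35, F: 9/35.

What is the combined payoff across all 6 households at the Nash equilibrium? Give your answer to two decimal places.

Each unit j contributes comes back to j as 3.9 × (j's share), so j prefers to contribute only if that share exceeds 1/3.9 = 0.2564; otherwise keeping the unit dominates.
B and F clear that bar, contributing 25 each; the remaining 4 contribute 0. Total contributed: 50.
The planting fund pays out 3.9 × 50 = 195.00 in total (split across the unequal shares, but the aggregate is all that matters for the group sum).
The 4 free-riders keep 25 each, adding 100. Group total = 100 + 195.00 = 295.00.

295.00 tokens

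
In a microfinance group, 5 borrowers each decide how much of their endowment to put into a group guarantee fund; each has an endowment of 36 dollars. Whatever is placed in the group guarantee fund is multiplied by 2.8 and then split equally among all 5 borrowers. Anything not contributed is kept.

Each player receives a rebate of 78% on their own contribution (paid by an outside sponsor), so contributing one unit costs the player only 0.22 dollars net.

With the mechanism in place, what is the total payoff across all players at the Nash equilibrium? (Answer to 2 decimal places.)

With the mechanism, a contributed unit returns (2.8/5) / 0.22 = 2.5455 per unit of net cost to the contributor — now above 1 — so contributing fully is weakly dominant for every player.
So the Nash equilibrium is full contribution by all 5; the group earns 5 × (36 × 0.78 + 2.8 × 36) = 644.40.

644.40 dollars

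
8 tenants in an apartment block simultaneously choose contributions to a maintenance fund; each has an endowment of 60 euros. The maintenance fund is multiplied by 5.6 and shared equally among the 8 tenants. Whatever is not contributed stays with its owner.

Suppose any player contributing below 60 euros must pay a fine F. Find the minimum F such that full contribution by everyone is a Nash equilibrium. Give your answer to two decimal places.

Given the others contribute fully, the best deviation is to contribute 0 (any partial contribution still incurs the fine and gives up units whose private return 0.7000 is below 1).
Deviating from 60 to 0 saves 60 euros but forfeits the deviator's share of the drop in the maintenance fund: 5.6/8 × 60 = 42.00.
So the deviation gain is 60 − 42.00 = 18.00, and the fine must be at least 18.00 euros to wipe it out.

18.00 euros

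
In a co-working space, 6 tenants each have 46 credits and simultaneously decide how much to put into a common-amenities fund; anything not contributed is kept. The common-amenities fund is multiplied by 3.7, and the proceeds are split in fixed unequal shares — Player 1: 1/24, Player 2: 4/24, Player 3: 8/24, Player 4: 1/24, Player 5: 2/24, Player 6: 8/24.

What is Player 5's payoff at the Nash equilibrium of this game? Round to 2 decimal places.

74.37 credits

A player with share s gets back 3.7·s per unit contributed, so full contribution is dominant for anyone with s > 1/3.7 = 0.2703 and zero contribution is dominant for anyone below.
The shares above 0.2703 belong to Player 3 and Player 6, contributing 46 each; the remaining 4 contribute 0. Total contributed: 92.
Player 5 keeps 46 and receives 3.7 × 92 × 2/24 = 28.37 from the common-amenities fund, for a payoff of 74.37.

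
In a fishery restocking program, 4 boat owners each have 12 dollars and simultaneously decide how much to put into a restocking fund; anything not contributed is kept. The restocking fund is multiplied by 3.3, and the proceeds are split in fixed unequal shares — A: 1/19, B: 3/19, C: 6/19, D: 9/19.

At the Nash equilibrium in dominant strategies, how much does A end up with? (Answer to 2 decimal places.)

Player j's private return per contributed unit is 3.3 × (j's share). Contributing is weakly dominant for j when that share is at least 1/3.3 = 0.3030, and contributing 0 is dominant otherwise.
C and D are above the threshold, contributing 12 each; the remaining 2 contribute 0. Total contributed: 24.
A keeps 12 and receives 3.3 × 24 × 1/19 = 4.17 from the restocking fund, for a payoff of 16.17.

16.17 dollars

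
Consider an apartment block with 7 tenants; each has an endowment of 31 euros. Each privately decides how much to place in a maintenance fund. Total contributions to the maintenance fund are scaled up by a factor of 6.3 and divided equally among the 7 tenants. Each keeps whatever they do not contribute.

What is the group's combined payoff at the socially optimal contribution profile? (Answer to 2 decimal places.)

1367.10 euros

Each contributed unit returns 6.300 to the group as a whole (0.9000 to each of 7 players), which exceeds 1, so the social optimum is full contribution: group total = 6.300 × 217 = 1367.10.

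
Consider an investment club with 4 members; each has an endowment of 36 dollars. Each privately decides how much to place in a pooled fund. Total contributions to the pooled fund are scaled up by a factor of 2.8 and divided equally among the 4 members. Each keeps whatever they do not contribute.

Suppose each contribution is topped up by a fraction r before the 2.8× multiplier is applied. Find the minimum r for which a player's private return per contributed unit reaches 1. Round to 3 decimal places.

With matching at rate r, one contributed unit becomes (1 + r) in the pooled fund and returns 2.8 × (1 + r) / 4 to the contributor.
Setting this equal to 1: 1 + r = 4/2.8 = 1.4286.
So the minimum matching rate is r = 1.4286 − 1 = 0.429.

0.429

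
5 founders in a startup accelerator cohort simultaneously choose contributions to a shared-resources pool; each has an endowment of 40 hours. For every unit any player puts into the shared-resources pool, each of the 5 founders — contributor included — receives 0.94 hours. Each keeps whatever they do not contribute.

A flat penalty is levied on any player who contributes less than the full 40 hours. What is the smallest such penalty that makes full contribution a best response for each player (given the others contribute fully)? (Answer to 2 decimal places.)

Given the others contribute fully, the best deviation is to contribute 0 (any partial contribution still incurs the fine and gives up units whose private return 0.94 is below 1).
Deviating from 40 to 0 saves 40 hours but forfeits the deviator's share of the drop in the shared-resources pool: 0.94 × 40 = 37.60.
So the deviation gain is 40 − 37.60 = 2.40, and the fine must be at least 2.40 hours to wipe it out.

2.40 hours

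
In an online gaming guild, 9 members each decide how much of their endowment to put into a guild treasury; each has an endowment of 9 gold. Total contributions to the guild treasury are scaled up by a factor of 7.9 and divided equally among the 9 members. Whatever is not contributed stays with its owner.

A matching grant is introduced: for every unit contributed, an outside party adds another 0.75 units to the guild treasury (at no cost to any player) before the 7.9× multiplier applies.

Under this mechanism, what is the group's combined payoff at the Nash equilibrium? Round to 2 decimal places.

1119.83 gold

Under the mechanism each unit contributed yields 7.9 × 1.75 / 9 = 1.5361 back to its contributor per unit of net cost, which exceeds 1, making full contribution the dominant choice for everyone.
At the Nash equilibrium everyone contributes 9. Group total payoff = 7.9 × 1.75 × 81 = 1119.83.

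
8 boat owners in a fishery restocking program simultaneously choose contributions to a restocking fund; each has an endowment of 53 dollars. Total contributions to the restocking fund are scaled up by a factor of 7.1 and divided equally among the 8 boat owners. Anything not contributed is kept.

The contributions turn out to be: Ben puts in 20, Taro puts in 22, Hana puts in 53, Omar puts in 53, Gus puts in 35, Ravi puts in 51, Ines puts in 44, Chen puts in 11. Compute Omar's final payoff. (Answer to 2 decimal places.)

256.49 dollars

Total contributed: 20 + 22 + 53 + 53 + 35 + 51 + 44 + 11 = 289.
Each receives 7.1 × 289 / 8 = 256.49 from the restocking fund.
Omar keeps 53 − 53 = 0, so Omar's payoff is 0 + 256.49 = 256.49.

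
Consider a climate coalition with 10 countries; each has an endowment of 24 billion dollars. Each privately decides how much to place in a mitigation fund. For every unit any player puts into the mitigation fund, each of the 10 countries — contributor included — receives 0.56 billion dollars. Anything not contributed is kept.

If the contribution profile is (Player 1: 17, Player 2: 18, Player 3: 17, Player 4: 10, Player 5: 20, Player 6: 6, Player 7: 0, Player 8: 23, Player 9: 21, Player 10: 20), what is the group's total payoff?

939.20 billion dollars

Total contributed: 17 + 18 + 17 + 10 + 20 + 6 + 0 + 23 + 21 + 20 = 152; total kept: 10 × 24 − 152 = 88.
The mitigation fund pays out 0.56 × 10 × 152 = 851.20 in aggregate.
Group total = 88 + 851.20 = 939.20.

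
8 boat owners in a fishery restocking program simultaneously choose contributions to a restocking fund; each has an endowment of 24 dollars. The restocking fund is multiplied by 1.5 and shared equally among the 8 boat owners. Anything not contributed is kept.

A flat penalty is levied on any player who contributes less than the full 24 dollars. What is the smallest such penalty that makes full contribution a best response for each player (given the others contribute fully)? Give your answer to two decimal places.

Given the others contribute fully, the best deviation is to contribute 0 (any partial contribution still incurs the fine and gives up units whose private return 0.1875 is below 1).
Deviating from 24 to 0 saves 24 dollars but forfeits the deviator's share of the drop in the restocking fund: 1.5/8 × 24 = 4.50.
So the deviation gain is 24 − 4.50 = 19.50, and the fine must be at least 19.50 dollars to wipe it out.

19.50 dollars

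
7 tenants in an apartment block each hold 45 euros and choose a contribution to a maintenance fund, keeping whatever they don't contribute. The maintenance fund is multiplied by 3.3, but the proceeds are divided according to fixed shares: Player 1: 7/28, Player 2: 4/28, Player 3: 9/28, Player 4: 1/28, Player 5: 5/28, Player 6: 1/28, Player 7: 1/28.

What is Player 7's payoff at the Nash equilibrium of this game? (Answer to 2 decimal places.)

50.30 euros

For player j, contributing a unit is worthwhile iff 3.3 × (j's share) ≥ 1, i.e. iff j's share is at least 0.3030.
The only share above 0.3030 is Player 3's 9/28, contributing 45; the remaining 6 contribute 0. Total contributed: 45.
Player 7 keeps 45 and receives 3.3 × 45 × 1/28 = 5.30 from the maintenance fund, for a payoff of 50.30.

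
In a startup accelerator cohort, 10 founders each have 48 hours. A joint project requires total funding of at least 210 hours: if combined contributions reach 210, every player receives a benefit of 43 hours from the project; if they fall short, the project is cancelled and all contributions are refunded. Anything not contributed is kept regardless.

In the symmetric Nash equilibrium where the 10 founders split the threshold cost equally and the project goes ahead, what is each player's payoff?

70 hours

Equal share of the threshold: 210/10 = 21.
At this profile no one gains by cutting their contribution: any cut drops the total below 210, the project is cancelled, contributions are refunded, and the deviator ends with 48, which is less than 48 − 21 + 43 = 70. Contributing more than 21 just wastes the excess. So contributing exactly 21 is a best response.
Each player's payoff: 48 − 21 + 43 = 70.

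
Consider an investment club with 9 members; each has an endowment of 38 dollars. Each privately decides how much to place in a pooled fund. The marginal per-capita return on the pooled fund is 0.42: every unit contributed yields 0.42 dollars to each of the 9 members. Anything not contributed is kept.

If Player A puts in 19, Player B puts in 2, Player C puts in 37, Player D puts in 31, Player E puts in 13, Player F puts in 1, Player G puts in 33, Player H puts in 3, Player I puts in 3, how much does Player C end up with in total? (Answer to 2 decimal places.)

Total contributed: 19 + 2 + 37 + 31 + 13 + 1 + 33 + 3 + 3 = 142.
Each receives 0.42 × 142 = 59.64 from the pooled fund.
Player C keeps 38 − 37 = 1, so Player C's payoff is 1 + 59.64 = 60.64.

60.64 dollars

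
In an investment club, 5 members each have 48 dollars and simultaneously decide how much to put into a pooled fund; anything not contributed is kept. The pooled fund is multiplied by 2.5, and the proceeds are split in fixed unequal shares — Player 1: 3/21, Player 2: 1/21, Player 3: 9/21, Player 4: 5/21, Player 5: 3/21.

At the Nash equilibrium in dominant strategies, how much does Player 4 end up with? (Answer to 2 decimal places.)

For player j, contributing a unit is worthwhile iff 2.5 × (j's share) ≥ 1, i.e. iff j's share is at least 0.4000.
Only Player 3 (9/21) clears that bar, contributing 48; the remaining 4 contribute 0. Total contributed: 48.
Player 4 keeps 48 and receives 2.5 × 48 × 5/21 = 28.57 from the pooled fund, for a payoff of 76.57.

76.57 dollars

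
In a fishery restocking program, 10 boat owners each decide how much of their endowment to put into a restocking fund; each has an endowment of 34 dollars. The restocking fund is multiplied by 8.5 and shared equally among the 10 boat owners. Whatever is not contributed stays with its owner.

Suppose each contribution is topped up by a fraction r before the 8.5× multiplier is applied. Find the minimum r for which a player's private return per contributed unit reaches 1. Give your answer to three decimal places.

With matching at rate r, one contributed unit becomes (1 + r) in the restocking fund and returns 8.5 × (1 + r) / 10 to the contributor.
Setting this equal to 1: 1 + r = 10/8.5 = 1.1765.
So the minimum matching rate is r = 1.1765 − 1 = 0.176.

0.176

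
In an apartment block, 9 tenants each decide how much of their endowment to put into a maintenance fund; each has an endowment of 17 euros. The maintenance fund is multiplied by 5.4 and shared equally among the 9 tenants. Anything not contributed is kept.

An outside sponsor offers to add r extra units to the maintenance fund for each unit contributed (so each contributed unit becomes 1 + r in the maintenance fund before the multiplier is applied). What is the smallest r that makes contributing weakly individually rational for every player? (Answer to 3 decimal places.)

0.667

With matching at rate r, one contributed unit becomes (1 + r) in the maintenance fund and returns 5.4 × (1 + r) / 9 to the contributor.
Setting this equal to 1: 1 + r = 9/5.4 = 1.6667.
So the minimum matching rate is r = 1.6667 − 1 = 0.667.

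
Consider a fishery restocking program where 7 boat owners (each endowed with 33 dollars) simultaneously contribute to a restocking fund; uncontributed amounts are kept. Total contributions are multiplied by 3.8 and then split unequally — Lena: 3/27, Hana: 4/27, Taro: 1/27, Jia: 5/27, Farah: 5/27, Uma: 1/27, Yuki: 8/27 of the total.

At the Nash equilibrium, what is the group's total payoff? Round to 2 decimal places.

A player with share s gets back 3.8·s per unit contributed, so full contribution is dominant for anyone with s > 1/3.8 = 0.2632 and zero contribution is dominant for anyone below.
The only share above 0.2632 is Yuki's 8/27, contributing 33; the remaining 6 contribute 0. Total contributed: 33.
The restocking fund pays out 3.8 × 33 = 125.40 in total (split across the unequal shares, but the aggregate is all that matters for the group sum).
The 6 free-riders keep 33 each, adding 198. Group total = 198 + 125.40 = 323.40.

323.40 dollars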